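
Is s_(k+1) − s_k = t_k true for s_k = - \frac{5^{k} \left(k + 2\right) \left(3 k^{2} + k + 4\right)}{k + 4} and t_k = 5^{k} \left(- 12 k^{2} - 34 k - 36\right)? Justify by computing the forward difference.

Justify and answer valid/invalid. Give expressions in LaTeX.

Invalid: residual \frac{5^{k} \left(24 k^{3} + 158 k^{2} + 342 k + 280\right)}{k^{2} + 9 k + 20} ≠ 0.

s_(k+1) = -5**(k + 1)*(k + 3)*(k + 3*(k + 1)**2 + 5)/(k + 5)
s_(k+1) − s_k = 5**k*(-12*k**4 - 118*k**3 - 424*k**2 - 662*k - 440)/(k**2 + 9*k + 20)
(s_(k+1) − s_k) − t_k = 5**k*(24*k**3 + 158*k**2 + 342*k + 280)/(k**2 + 9*k + 20)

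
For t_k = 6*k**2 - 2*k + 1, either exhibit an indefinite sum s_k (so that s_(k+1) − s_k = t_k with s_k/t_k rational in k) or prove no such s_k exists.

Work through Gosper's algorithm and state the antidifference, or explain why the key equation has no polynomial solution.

Step 1: r(k) = (6*k**2 + 10*k + 5)/(6*k**2 - 2*k + 1).
So A=1 and B=1, with C=k**2 - k/3 + 1/6.
Key eq: (1)·f(k+1) = (1)·f(k) + (k**2 - k/3 + 1/6).
d = 3 from the (0,0,2) case.
A polynomial solution: f(k) = k*(2*k**2 - 4*k + 3)/6.
Certificate R = B(k−1)f/C = k*(2*k**2 - 4*k + 3)/(6*k**2 - 2*k + 1) gives s_k = k*(2*k**2 - 4*k + 3).
Verify: 6*k**2 - 2*k + 1 matches t_k.

s_k = k*(2*k**2 - 4*k + 3)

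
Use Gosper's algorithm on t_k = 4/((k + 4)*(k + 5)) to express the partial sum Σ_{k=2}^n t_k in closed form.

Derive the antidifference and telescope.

Compute t_(k+1)/t_k: get (k + 4)/(k + 6).
Take A(k)=k + 4, B(k)=k + 6, C(k)=1.
Set up (k + 4)·f(k+1) − (k + 5)·f(k) − (1) = 0.
From deg A=1, deg B=1, deg C=0: d=1.
Coefficient equations give f(k) = k/4.
So s_k = (B(k−1)f/C)·t_k = (k*(k + 5)/4)·t_k = k/(k + 4).
Δs = 4/(k**2 + 9*k + 20), as required.
Telescope: S(n) = s_(n+1) − s_(2) = (n + 1)/(n + 5) − (1/3) = 2*(n - 1)/(3*(n + 5)).

S(n) = 2*(n - 1)/(3*(n + 5))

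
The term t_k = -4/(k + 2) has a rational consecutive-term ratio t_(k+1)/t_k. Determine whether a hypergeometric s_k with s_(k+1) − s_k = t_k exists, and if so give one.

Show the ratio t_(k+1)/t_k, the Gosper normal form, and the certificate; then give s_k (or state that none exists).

Compute t_(k+1)/t_k: get (k + 2)/(k + 3).
A = k + 2, B = k + 3, C = 1.
Solve (k + 2)·f(k+1) − (k + 2)·f(k) = 1.
Degrees (1,1,0) ⇒ d ≤ 0.
Put f(k) = c0: A·f(k+1) − B(k−1)·f(k) − C = -1; need -1 = 0 — inconsistent ⇒ no f, not summable.

not Gosper-summable; s_k does not exist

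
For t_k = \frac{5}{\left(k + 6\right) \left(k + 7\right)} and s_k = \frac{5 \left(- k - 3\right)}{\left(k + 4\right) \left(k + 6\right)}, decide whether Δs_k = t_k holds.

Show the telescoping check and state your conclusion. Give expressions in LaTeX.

s_(k+1) = 5*(-k - 4)/((k + 5)*(k + 7))
s_(k+1) − s_k = 5*(k**2 + 7*k + 9)/(k**4 + 22*k**3 + 179*k**2 + 638*k + 840)
(s_(k+1) − s_k) − t_k = 5*(-2*k - 11)/(k**4 + 22*k**3 + 179*k**2 + 638*k + 840)

Invalid: residual \frac{5 \left(- 2 k - 11\right)}{k^{4} + 22 k^{3} + 179 k^{2} + 638 k + 840} ≠ 0.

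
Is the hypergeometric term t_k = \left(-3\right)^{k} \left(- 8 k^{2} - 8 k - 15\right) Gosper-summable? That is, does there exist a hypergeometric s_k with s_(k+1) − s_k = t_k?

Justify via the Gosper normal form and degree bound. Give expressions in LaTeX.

t_(k+1)/t_k = 3*(-8*k**2 - 24*k - 31)/(8*k**2 + 8*k + 15).
Take A(k)=-3, B(k)=1, C(k)=k**2 + k + 15/8.
Need (-3)·f(k+1) − (1)·f(k) = k**2 + k + 15/8.
deg f ≤ 2 (via 0,0,2).
Match coefficients ⇒ f(k) = -(2*k**2 - k + 3)/8.
R(k) = B(k−1)·f(k)/C(k) = -(2*k**2 - k + 3)/(8*k**2 + 8*k + 15); s_k = R·t_k = (-3)**k*(2*k**2 - k + 3).
Δs = (-3)**k*(-8*k**2 - 8*k - 15), as required.

Yes. s_k = \left(-3\right)^{k} \left(2 k^{2} - k + 3\right).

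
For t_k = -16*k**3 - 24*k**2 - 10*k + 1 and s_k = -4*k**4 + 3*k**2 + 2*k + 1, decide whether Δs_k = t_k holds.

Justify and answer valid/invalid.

s_(k+1) = 2*k - 4*(k + 1)**4 + 3*(k + 1)**2 + 3
s_(k+1) − s_k = -16*k**3 - 24*k**2 - 10*k + 1
(s_(k+1) − s_k) − t_k = 0

Valid — Δs_k = t_k.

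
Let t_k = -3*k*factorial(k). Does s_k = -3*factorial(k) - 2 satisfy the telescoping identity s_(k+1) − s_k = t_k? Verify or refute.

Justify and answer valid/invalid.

s_(k+1) = -3*k*factorial(k) - 3*factorial(k) - 2
s_(k+1) − s_k = -3*k*factorial(k)
(s_(k+1) − s_k) − t_k = 0

valid; difference matches t_k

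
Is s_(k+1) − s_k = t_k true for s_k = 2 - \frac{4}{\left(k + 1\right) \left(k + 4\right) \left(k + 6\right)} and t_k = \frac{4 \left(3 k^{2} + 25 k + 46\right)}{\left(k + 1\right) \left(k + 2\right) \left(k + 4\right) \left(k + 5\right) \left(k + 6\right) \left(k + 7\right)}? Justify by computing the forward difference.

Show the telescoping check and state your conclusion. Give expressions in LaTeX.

s_(k+1) = 2 - 4/((k + 2)*(k + 5)*(k + 7))
s_(k+1) − s_k = 4*(3*k**2 + 25*k + 46)/(k**6 + 25*k**5 + 247*k**4 + 1219*k**3 + 3112*k**2 + 3796*k + 1680)
(s_(k+1) − s_k) − t_k = 0

valid (s_(k+1) − s_k reduces to t_k)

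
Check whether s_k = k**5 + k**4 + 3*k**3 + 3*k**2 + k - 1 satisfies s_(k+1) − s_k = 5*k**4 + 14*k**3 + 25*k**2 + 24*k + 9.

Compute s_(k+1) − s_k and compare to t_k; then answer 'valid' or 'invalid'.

s_(k+1) = k**5 + 6*k**4 + 17*k**3 + 28*k**2 + 25*k + 8
s_(k+1) − s_k = 5*k**4 + 14*k**3 + 25*k**2 + 24*k + 9
(s_(k+1) − s_k) − t_k = 0

Valid — Δs_k = t_k.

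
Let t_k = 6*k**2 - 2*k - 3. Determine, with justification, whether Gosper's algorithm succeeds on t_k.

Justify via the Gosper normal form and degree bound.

Yes. s_k = k*(2*k**2 - 4*k - 1).

Ratio r(k) = (6*k**2 + 10*k + 1)/(6*k**2 - 2*k - 3).
Take A(k)=1, B(k)=1, C(k)=k**2 - k/3 - 1/2.
Solve (1)·f(k+1) − (1)·f(k) = k**2 - k/3 - 1/2.
Degrees (0,0,2) ⇒ d ≤ 3.
Solve for f: f(k) = k*(2*k**2 - 4*k - 1)/6 (degree 3 ≤ 3).
Get s_k = R·t_k = k*(2*k**2 - 4*k - 1) with R(k) = B(k−1)f(k)/C(k) = k*(2*k**2 - 4*k - 1)/(6*k**2 - 2*k - 3).
Δs = 6*k**2 - 2*k - 3, as required.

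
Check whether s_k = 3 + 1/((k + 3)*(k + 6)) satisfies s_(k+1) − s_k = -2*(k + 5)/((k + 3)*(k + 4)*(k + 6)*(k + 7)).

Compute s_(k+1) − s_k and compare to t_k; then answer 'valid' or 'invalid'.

Valid — Δs_k = t_k.

s_(k+1) = 3 + 1/((k + 4)*(k + 7))
s_(k+1) − s_k = 2*(-k - 5)/(k**4 + 20*k**3 + 145*k**2 + 450*k + 504)
(s_(k+1) − s_k) − t_k = 0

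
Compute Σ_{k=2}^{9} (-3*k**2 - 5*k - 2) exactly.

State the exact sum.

Compute t_(k+1)/t_k: get (3*k**2 + 11*k + 10)/(3*k**2 + 5*k + 2).
Take A(k)=1, B(k)=1, C(k)=k**2 + 5*k/3 + 2/3.
Solve (1)·f(k+1) − (1)·f(k) = k**2 + 5*k/3 + 2/3.
Bound: deg f ≤ 3.
Solve for f: f(k) = k**2*(k + 1)/3 (degree 3 ≤ 3).
Get s_k = R·t_k = k**2*(-k - 1) with R(k) = B(k−1)f(k)/C(k) = k**2/(3*k + 2).
s_(k+1) − s_k = -3*k**2 - 5*k - 2 = t_k.
Evaluate s at k=10 and k=2: -1100 and -12; difference -1088.

Σ = -1088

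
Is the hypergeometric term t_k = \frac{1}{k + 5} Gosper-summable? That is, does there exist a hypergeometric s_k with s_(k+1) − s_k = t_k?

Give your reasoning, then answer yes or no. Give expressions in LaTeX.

t_(k+1)/t_k = (k + 5)/(k + 6).
Factor: A=k + 5; B=k + 6; C=1.
Key eq: (k + 5)·f(k+1) = (k + 5)·f(k) + (1).
Bound: deg f ≤ 0.
f = c0 ⇒ A·f(k+1) − B(k−1)·f(k) − C = -1. The system {-1 = 0} is inconsistent; no antidifference.

No; the coefficient equations for f are inconsistent.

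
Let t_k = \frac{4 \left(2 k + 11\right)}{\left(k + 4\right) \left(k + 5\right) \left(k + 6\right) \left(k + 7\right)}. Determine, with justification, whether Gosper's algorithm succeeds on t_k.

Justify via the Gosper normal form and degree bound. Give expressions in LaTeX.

Yes. s_k = \frac{k \left(k + 10\right)}{6 \left(k^{2} + 10 k + 24\right)}.

Ratio r(k) = (k + 4)*(2*k + 13)/((k + 8)*(2*k + 11)).
So A=k + 4 and B=k + 8, with C=k + 11/2.
f must satisfy (k + 4)·f(k+1) − (k + 7)·f(k) = k + 11/2.
deg f ≤ 3 (via 1,1,1).
A polynomial solution: f(k) = k*(k + 5)*(k + 10)/48.
So s_k = (B(k−1)f/C)·t_k = (k*(k + 5)*(k + 7)*(k + 10)/(24*(2*k + 11)))·t_k = k*(k + 10)/(6*(k**2 + 10*k + 24)).
Δs = 4*(2*k + 11)/(k**4 + 22*k**3 + 179*k**2 + 638*k + 840), as required.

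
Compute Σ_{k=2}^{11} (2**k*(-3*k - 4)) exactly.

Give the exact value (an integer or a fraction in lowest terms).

Compute t_(k+1)/t_k: get 2*(3*k + 7)/(3*k + 4).
Take A(k)=2, B(k)=1, C(k)=k + 4/3.
Key eq: (2)·f(k+1) = (1)·f(k) + (k + 4/3).
d = 1 from the (0,0,1) case.
Solve for f: f(k) = (3*k - 2)/3 (degree 1 ≤ 1).
Get s_k = R·t_k = 2**k*(2 - 3*k) with R(k) = B(k−1)f(k)/C(k) = (3*k - 2)/(3*k + 4).
Verify: 2**k*(-3*k - 4) matches t_k.
Σ_(k=2)^(11) t_k = s_(12) − s_(2) = -139264 − (-16) = -139248.

Σ = -139248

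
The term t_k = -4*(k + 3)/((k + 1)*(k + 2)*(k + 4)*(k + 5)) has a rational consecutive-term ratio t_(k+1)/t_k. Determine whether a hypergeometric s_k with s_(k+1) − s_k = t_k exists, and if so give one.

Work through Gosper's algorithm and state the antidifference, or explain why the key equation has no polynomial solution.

r(k) = (k + 1)*(k + 4)**2/((k + 3)**2*(k + 6)) after simplifying.
So A=k + 1 and B=k + 6, with C=k**2 + 6*k + 9.
Set up (k + 1)·f(k+1) − (k + 5)·f(k) − (k**2 + 6*k + 9) = 0.
d = 4 from the (1,1,2) case.
Solving with deg f ≤ 4: f(k) = k*(k + 2)*(k + 3)*(k + 5)/8.
So s_k = (B(k−1)f/C)·t_k = (k*(k + 2)*(k + 5)**2/(8*(k + 3)))·t_k = k*(-k - 5)/(2*(k**2 + 5*k + 4)).
Verify: 4*(-k - 3)/(k**4 + 12*k**3 + 49*k**2 + 78*k + 40) matches t_k.

s_k = k*(-k - 5)/(2*(k**2 + 5*k + 4))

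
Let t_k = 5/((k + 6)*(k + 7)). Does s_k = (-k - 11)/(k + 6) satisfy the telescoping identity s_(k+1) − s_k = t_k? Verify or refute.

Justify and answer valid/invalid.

Valid — Δs_k = t_k.

s_(k+1) = (-k - 12)/(k + 7)
s_(k+1) − s_k = 5/(k**2 + 13*k + 42)
(s_(k+1) − s_k) − t_k = 0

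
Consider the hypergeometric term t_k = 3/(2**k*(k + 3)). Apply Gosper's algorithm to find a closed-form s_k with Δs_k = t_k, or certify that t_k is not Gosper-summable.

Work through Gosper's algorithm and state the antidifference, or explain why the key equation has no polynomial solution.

none (Gosper's algorithm certifies no s_k)

t_(k+1)/t_k = (k + 3)/(2*(k + 4)).
Factor: A=k/2 + 3/2; B=k + 4; C=1.
Key eq: (k/2 + 3/2)·f(k+1) = (k + 3)·f(k) + (1).
deg f ≤ -1 (via 1,1,0).
d = -1 < 0 ⇒ no nonzero polynomial f; not summable.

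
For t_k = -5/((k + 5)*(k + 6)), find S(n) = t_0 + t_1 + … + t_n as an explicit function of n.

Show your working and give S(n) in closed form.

The ratio is (k + 5)/(k + 7).
Factor: A=k + 5; B=k + 7; C=1.
Set up (k + 5)·f(k+1) − (k + 6)·f(k) − (1) = 0.
Bound: deg f ≤ 1.
Solve for f: f(k) = k/5 (degree 1 ≤ 1).
R(k) = B(k−1)·f(k)/C(k) = k*(k + 6)/5; s_k = R·t_k = -k/(k + 5).
Δs = -5/(k**2 + 11*k + 30), as required.
Σ_(k=0)^n t_k = s_(n+1) − s_(0) = ((-n - 1)/(n + 6)) − (0), i.e. (-n - 1)/(n + 6).

S(n) = (-n - 1)/(n + 6)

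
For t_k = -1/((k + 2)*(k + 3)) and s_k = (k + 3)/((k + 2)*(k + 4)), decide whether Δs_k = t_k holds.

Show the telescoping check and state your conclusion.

s_(k+1) = (k + 4)/((k + 3)*(k + 5))
s_(k+1) − s_k = (-k**2 - 7*k - 13)/(k**4 + 14*k**3 + 71*k**2 + 154*k + 120)
(s_(k+1) − s_k) − t_k = (2*k + 7)/(k**4 + 14*k**3 + 71*k**2 + 154*k + 120)

Invalid: residual (2*k + 7)/(k**4 + 14*k**3 + 71*k**2 + 154*k + 120) ≠ 0.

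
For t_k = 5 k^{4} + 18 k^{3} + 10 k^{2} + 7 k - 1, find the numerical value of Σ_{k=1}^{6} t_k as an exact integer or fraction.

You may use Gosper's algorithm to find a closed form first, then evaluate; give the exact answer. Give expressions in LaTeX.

Σ = 20364

Compute t_(k+1)/t_k: get (5*k**4 + 38*k**3 + 94*k**2 + 101*k + 39)/(5*k**4 + 18*k**3 + 10*k**2 + 7*k - 1).
A = 1, B = 1, C = k**4 + 18*k**3/5 + 2*k**2 + 7*k/5 - 1/5.
Set up (1)·f(k+1) − (1)·f(k) − (k**4 + 18*k**3/5 + 2*k**2 + 7*k/5 - 1/5) = 0.
deg f ≤ 5 (via 0,0,4).
Solving with deg f ≤ 5: f(k) = k*(k**4 + 2*k**3 - 4*k**2 + 3*k - 3)/5.
So s_k = (B(k−1)f/C)·t_k = (k*(k**4 + 2*k**3 - 4*k**2 + 3*k - 3)/(5*k**4 + 18*k**3 + 10*k**2 + 7*k - 1))·t_k = k*(k**4 + 2*k**3 - 4*k**2 + 3*k - 3).
Δs = 5*k**4 + 18*k**3 + 10*k**2 + 7*k - 1, as required.
Evaluate s at k=7 and k=1: 20363 and -1; difference 20364.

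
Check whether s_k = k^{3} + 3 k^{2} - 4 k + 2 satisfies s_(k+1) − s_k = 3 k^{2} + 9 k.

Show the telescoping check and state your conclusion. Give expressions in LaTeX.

s_(k+1) = k**3 + 6*k**2 + 5*k + 2
s_(k+1) − s_k = 3*k*(k + 3)
(s_(k+1) − s_k) − t_k = 0

Valid: the claim telescopes to t_k.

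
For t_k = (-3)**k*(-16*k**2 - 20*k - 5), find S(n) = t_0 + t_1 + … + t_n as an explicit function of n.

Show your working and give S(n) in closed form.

t_(k+1)/t_k = 3*(-16*k**2 - 52*k - 41)/(16*k**2 + 20*k + 5).
Take A(k)=-3, B(k)=1, C(k)=k**2 + 5*k/4 + 5/16.
Need (-3)·f(k+1) − (1)·f(k) = k**2 + 5*k/4 + 5/16.
Degrees (0,0,2) ⇒ d ≤ 2.
Solving with deg f ≤ 2: f(k) = -(4*k**2 - k - 1)/16.
R(k) = B(k−1)·f(k)/C(k) = -(4*k**2 - k - 1)/(16*k**2 + 20*k + 5); s_k = R·t_k = (-3)**k*(4*k**2 - k - 1).
Δs = (-3)**k*(-16*k**2 - 20*k - 5), as required.
Telescope: S(n) = s_(n+1) − s_(0) = (-3)**(n + 1)*(4*n**2 + 7*n + 2) − (-1) = -12*(-3)**n*n**2 - 21*(-3)**n*n - 6*(-3)**n + 1.

S(n) = -12*(-3)**n*n**2 - 21*(-3)**n*n - 6*(-3)**n + 1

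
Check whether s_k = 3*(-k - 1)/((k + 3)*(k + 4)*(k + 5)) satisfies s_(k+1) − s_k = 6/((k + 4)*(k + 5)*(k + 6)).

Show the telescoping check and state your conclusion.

Invalid: residual -18/(k**4 + 18*k**3 + 119*k**2 + 342*k + 360) ≠ 0.

s_(k+1) = 3*(-k - 2)/((k + 4)*(k + 5)*(k + 6))
s_(k+1) − s_k = 6*k/(k**4 + 18*k**3 + 119*k**2 + 342*k + 360)
(s_(k+1) − s_k) − t_k = -18/(k**4 + 18*k**3 + 119*k**2 + 342*k + 360)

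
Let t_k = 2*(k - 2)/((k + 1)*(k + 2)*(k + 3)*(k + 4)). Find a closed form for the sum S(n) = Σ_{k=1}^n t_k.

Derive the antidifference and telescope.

S(n) = -n/(n**3 + 9*n**2 + 26*n + 24)

r(k) = (k - 1)*(k + 1)/((k - 2)*(k + 5)) after simplifying.
Gosper form: A/B · C(k+1)/C(k) with A=k + 1, B=k + 5, C=k - 2.
Key eq: (k + 1)·f(k+1) = (k + 4)·f(k) + (k - 2).
d = 3 from the (1,1,1) case.
Coefficient equations give f(k) = -k*(k**2 + 6*k + 17)/12.
Certificate R = B(k−1)f/C = -k*(k + 4)*(k**2 + 6*k + 17)/(12*(k - 2)) gives s_k = k*(-k**2 - 6*k - 17)/(6*(k + 1)*(k + 2)*(k + 3)).
Δs = 2*(k - 2)/(k**4 + 10*k**3 + 35*k**2 + 50*k + 24), as required.
s_(n+1) = (-n**3 - 9*n**2 - 32*n - 24)/(6*(n**3 + 9*n**2 + 26*n + 24)) and s_(1) = -1/6, so S(n) = -n/(n**3 + 9*n**2 + 26*n + 24).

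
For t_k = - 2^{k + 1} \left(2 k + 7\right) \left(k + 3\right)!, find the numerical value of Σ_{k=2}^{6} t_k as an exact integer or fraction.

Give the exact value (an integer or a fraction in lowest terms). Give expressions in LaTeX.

r(k) = 2*(k + 4)*(2*k + 9)/(2*k + 7) after simplifying.
Take A(k)=2*k + 8, B(k)=1, C(k)=k + 7/2.
f must satisfy (2*k + 8)·f(k+1) − (1)·f(k) = k + 7/2.
d = 0 from the (1,0,1) case.
Coefficient equations give f(k) = 1/2.
R(k) = B(k−1)·f(k)/C(k) = 1/(2*k + 7); s_k = R·t_k = -2**(k + 1)*factorial(k + 3).
Check: Δs_k = -2**(k + 1)*(2*k + 7)*factorial(k + 3). ✓
Sum = s_(7) − s_(2); s_(7) = -928972800, s_(2) = -960 ⇒ -928971840.

Σ = -928971840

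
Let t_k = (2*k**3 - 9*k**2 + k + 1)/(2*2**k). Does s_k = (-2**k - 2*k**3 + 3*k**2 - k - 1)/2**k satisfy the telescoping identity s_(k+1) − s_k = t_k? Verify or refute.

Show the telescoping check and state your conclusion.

s_(k+1) = (-2*2**k - 2*k**3 - 3*k**2 - k - 1)/(2*2**k)
s_(k+1) − s_k = (2*k**3 - 9*k**2 + k + 1)/(2*2**k)
(s_(k+1) − s_k) − t_k = 0

Valid — Δs_k = t_k.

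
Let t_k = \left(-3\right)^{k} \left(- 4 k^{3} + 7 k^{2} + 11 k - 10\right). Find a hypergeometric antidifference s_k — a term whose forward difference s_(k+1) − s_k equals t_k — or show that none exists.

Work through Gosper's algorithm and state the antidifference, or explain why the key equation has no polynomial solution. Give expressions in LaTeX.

t_(k+1)/t_k = 3*(-4*k**3 - 5*k**2 + 13*k + 4)/(4*k**3 - 7*k**2 - 11*k + 10).
Gosper form: A/B · C(k+1)/C(k) with A=-3, B=1, C=k**3 - 7*k**2/4 - 11*k/4 + 5/2.
Solve (-3)·f(k+1) − (1)·f(k) = k**3 - 7*k**2/4 - 11*k/4 + 5/2.
d = 3 from the (0,0,3) case.
Solve for f: f(k) = -(k**3 - 4*k**2 + k + 4)/4 (degree 3 ≤ 3).
Get s_k = R·t_k = (-3)**k*(k**3 - 4*k**2 + k + 4) with R(k) = B(k−1)f(k)/C(k) = -(k**3 - 4*k**2 + k + 4)/(4*k**3 - 7*k**2 - 11*k + 10).
Δs = (-3)**k*(-4*k**3 + 7*k**2 + 11*k - 10), as required.

s_k = \left(-3\right)^{k} \left(k^{3} - 4 k^{2} + k + 4\right)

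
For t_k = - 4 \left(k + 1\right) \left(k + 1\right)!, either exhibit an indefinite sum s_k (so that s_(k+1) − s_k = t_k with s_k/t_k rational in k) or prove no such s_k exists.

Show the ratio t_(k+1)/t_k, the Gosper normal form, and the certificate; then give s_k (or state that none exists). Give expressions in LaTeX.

s_k = - 4 \left(k + 1\right)!

Ratio r(k) = (k + 2)**2/(k + 1).
Gosper form: A/B · C(k+1)/C(k) with A=k + 2, B=1, C=k + 1.
Set up (k + 2)·f(k+1) − (1)·f(k) − (k + 1) = 0.
Degrees (1,0,1) ⇒ d ≤ 0.
Solving with deg f ≤ 0: f(k) = 1.
Certificate R = B(k−1)f/C = 1/(k + 1) gives s_k = -4*factorial(k + 1).
Δs = -4*(k + 1)*factorial(k + 1), as required.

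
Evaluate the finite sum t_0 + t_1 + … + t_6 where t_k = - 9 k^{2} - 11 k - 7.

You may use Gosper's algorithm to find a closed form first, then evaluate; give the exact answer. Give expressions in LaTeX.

The ratio is (9*k**2 + 29*k + 27)/(9*k**2 + 11*k + 7).
A = 1, B = 1, C = k**2 + 11*k/9 + 7/9.
f must satisfy (1)·f(k+1) − (1)·f(k) = k**2 + 11*k/9 + 7/9.
deg f ≤ 3 (via 0,0,2).
Match coefficients ⇒ f(k) = k*(3*k**2 + k + 3)/9.
So s_k = (B(k−1)f/C)·t_k = (k*(3*k**2 + k + 3)/(9*k**2 + 11*k + 7))·t_k = k*(-3*k**2 - k - 3).
Δs = -9*k**2 - 11*k - 7, as required.
Sum = s_(7) − s_(0); s_(7) = -1099, s_(0) = 0 ⇒ -1099.

Σ = -1099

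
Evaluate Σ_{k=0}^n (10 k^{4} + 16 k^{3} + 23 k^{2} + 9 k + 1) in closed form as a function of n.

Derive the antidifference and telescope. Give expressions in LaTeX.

S(n) = 2 n^{5} + 9 n^{4} + 19 n^{3} + 20 n^{2} + 9 n + 1

t_(k+1)/t_k = (10*k**4 + 56*k**3 + 131*k**2 + 143*k + 59)/(10*k**4 + 16*k**3 + 23*k**2 + 9*k + 1).
Normal form (A,B,C) = (1, 1, k**4 + 8*k**3/5 + 23*k**2/10 + 9*k/10 + 1/10).
f must satisfy (1)·f(k+1) − (1)·f(k) = k**4 + 8*k**3/5 + 23*k**2/10 + 9*k/10 + 1/10.
Degrees (0,0,4) ⇒ d ≤ 5.
Solve for f: f(k) = k**2*(2*k**3 - k**2 + 3*k - 3)/10 (degree 5 ≤ 5).
So s_k = (B(k−1)f/C)·t_k = (k**2*(2*k**3 - k**2 + 3*k - 3)/(10*k**4 + 16*k**3 + 23*k**2 + 9*k + 1))·t_k = k**2*(2*k**3 - k**2 + 3*k - 3).
Δs = 10*k**4 + 16*k**3 + 23*k**2 + 9*k + 1, as required.
Evaluate: s_(n+1) = 2*n**5 + 9*n**4 + 19*n**3 + 20*n**2 + 9*n + 1; subtract s_(0) = 0 ⇒ S(n) = 2*n**5 + 9*n**4 + 19*n**3 + 20*n**2 + 9*n + 1.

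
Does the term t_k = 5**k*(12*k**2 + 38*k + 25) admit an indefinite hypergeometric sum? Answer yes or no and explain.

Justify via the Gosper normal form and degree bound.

r(k) = 5*(12*k**2 + 62*k + 75)/(12*k**2 + 38*k + 25) after simplifying.
Gosper form: A/B · C(k+1)/C(k) with A=5, B=1, C=k**2 + 19*k/6 + 25/12.
Key eq: (5)·f(k+1) = (1)·f(k) + (k**2 + 19*k/6 + 25/12).
d = 2 from the (0,0,2) case.
Solving with deg f ≤ 2: f(k) = k*(3*k + 2)/12.
R(k) = B(k−1)·f(k)/C(k) = k*(3*k + 2)/(12*k**2 + 38*k + 25); s_k = R·t_k = 5**k*k*(3*k + 2).
Check: Δs_k = 5**k*(12*k**2 + 38*k + 25). ✓

Yes. s_k = 5**k*k*(3*k + 2).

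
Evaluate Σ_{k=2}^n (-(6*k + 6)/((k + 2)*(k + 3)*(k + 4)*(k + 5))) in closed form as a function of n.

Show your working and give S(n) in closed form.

r(k) = (k + 2)**2/((k + 1)*(k + 6)) after simplifying.
So A=k + 2 and B=k + 6, with C=k + 1.
Key eq: (k + 2)·f(k+1) = (k + 5)·f(k) + (k + 1).
From deg A=1, deg B=1, deg C=1: d=3.
Match coefficients ⇒ f(k) = k*(k + 1)*(k + 8)/36.
Certificate R = B(k−1)f/C = k*(k + 5)*(k + 8)/36 gives s_k = -k*(k**2 + 9*k + 8)/(6*(k + 2)*(k + 3)*(k + 4)).
Check: Δs_k = 6*(-k - 1)/(k**4 + 14*k**3 + 71*k**2 + 154*k + 120). ✓
s_(n+1) = (-n**3 - 12*n**2 - 29*n - 18)/(6*(n**3 + 12*n**2 + 47*n + 60)) and s_(2) = -1/12, so S(n) = (-n**3 - 12*n**2 - 11*n + 24)/(12*(n**3 + 12*n**2 + 47*n + 60)).

S(n) = (-n**3 - 12*n**2 - 11*n + 24)/(12*(n**3 + 12*n**2 + 47*n + 60))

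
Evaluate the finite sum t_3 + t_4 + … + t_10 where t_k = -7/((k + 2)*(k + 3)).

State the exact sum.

Σ = -56/65

The ratio is (k + 2)/(k + 4).
A = k + 2, B = k + 4, C = 1.
f must satisfy (k + 2)·f(k+1) − (k + 3)·f(k) = 1.
From deg A=1, deg B=1, deg C=0: d=1.
Coefficient equations give f(k) = k/2.
Get s_k = R·t_k = -7*k/(2*k + 4) with R(k) = B(k−1)f(k)/C(k) = k*(k + 3)/2.
Δs = -7/(k**2 + 5*k + 6), as required.
Sum = s_(11) − s_(3); s_(11) = -77/26, s_(3) = -21/10 ⇒ -56/65.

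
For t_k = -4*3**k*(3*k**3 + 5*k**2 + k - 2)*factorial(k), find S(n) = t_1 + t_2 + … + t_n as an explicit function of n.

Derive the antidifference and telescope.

Compute t_(k+1)/t_k: get 3*(3*k**4 + 17*k**3 + 34*k**2 + 27*k + 7)/(3*k**3 + 5*k**2 + k - 2).
So A=3*k + 3 and B=1, with C=k**3 + 5*k**2/3 + k/3 - 2/3.
Need (3*k + 3)·f(k+1) − (1)·f(k) = k**3 + 5*k**2/3 + k/3 - 2/3.
d = 2 from the (1,0,3) case.
Coefficient equations give f(k) = (k**2 - k - 1)/3.
Then R = B(k−1)f/C = (k**2 - k - 1)/(3*k**3 + 5*k**2 + k - 2), so s_k = R(k)·t_k = 4*3**k*(-k**2 + k + 1)*factorial(k).
s_(k+1) − s_k = -4*3**k*(3*k**3 + 5*k**2 + k - 2)*factorial(k) = t_k.
Evaluate: s_(n+1) = -12*3**n*(n**2 + n - 1)*factorial(n + 1); subtract s_(1) = 12 ⇒ S(n) = -12*3**n*n**3*factorial(n) - 24*3**n*n**2*factorial(n) + 12*3**n*factorial(n) - 12.

S(n) = -12*3**n*n**3*factorial(n) - 24*3**n*n**2*factorial(n) + 12*3**n*factorial(n) - 12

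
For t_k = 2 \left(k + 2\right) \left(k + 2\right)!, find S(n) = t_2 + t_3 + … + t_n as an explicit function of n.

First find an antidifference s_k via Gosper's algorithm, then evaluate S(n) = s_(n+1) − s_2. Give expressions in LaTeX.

Compute t_(k+1)/t_k: get (k + 3)**2/(k + 2).
Take A(k)=k + 3, B(k)=1, C(k)=k + 2.
Solve (k + 3)·f(k+1) − (1)·f(k) = k + 2.
d = 0 from the (1,0,1) case.
Match coefficients ⇒ f(k) = 1.
Certificate R = B(k−1)f/C = 1/(k + 2) gives s_k = 2*factorial(k + 2).
Verify: 2*(k + 2)*factorial(k + 2) matches t_k.
Σ_(k=2)^n t_k = s_(n+1) − s_(2) = (2*factorial(n + 3)) − (48), i.e. 2*factorial(n + 3) - 48.

S(n) = 2 \left(n + 3\right)! - 48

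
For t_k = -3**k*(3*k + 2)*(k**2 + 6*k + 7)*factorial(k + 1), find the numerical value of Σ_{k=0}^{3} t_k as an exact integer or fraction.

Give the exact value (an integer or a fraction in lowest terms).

Step 1: r(k) = 3*(k + 2)*(3*k + 5)*(6*k + (k + 1)**2 + 13)/((3*k + 2)*(k**2 + 6*k + 7)).
Factor: A=3*k + 6; B=1; C=k**3 + 20*k**2/3 + 11*k + 14/3.
Key eq: (3*k + 6)·f(k+1) = (1)·f(k) + (k**3 + 20*k**2/3 + 11*k + 14/3).
d = 2 from the (1,0,3) case.
A polynomial solution: f(k) = (k**2 + 3*k - 2)/3.
Get s_k = R·t_k = -3**k*(k**2 + 3*k - 2)*factorial(k + 1) with R(k) = B(k−1)f(k)/C(k) = (k**2 + 3*k - 2)/((3*k + 2)*(k**2 + 6*k + 7)).
Verify: -3**k*(3*k + 2)*(k**2 + 6*k + 7)*factorial(k + 1) matches t_k.
Σ_(k=0)^(3) t_k = s_(4) − s_(0) = -252720 − (2) = -252722.

Σ = -252722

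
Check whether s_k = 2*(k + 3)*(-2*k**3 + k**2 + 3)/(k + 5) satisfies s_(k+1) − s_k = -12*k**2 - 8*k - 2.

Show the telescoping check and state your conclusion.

Invalid: residual 4*(4*k**3 + 35*k**2 + 21*k + 8)/(k**2 + 11*k + 30) ≠ 0.

s_(k+1) = 2*(k + 4)*(-2*(k + 1)**3 + (k + 1)**2 + 3)/(k + 6)
s_(k+1) − s_k = 2*(-6*k**4 - 62*k**3 - 155*k**2 - 89*k - 14)/(k**2 + 11*k + 30)
(s_(k+1) − s_k) − t_k = 4*(4*k**3 + 35*k**2 + 21*k + 8)/(k**2 + 11*k + 30)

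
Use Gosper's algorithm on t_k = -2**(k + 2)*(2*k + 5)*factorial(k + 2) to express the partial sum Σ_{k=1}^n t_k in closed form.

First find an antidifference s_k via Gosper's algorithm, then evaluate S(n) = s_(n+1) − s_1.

S(n) = -8*2**n*factorial(n + 3) + 48

Ratio r(k) = 2*(k + 3)*(2*k + 7)/(2*k + 5).
So A=2*k + 6 and B=1, with C=k + 5/2.
Need (2*k + 6)·f(k+1) − (1)·f(k) = k + 5/2.
deg f ≤ 0 (via 1,0,1).
A polynomial solution: f(k) = 1/2.
Get s_k = R·t_k = -2**(k + 2)*factorial(k + 2) with R(k) = B(k−1)f(k)/C(k) = 1/(2*k + 5).
Verify: -2**(k + 2)*(2*k + 5)*factorial(k + 2) matches t_k.
Evaluate: s_(n+1) = -2**(n + 3)*factorial(n + 3); subtract s_(1) = -48 ⇒ S(n) = -8*2**n*factorial(n + 3) + 48.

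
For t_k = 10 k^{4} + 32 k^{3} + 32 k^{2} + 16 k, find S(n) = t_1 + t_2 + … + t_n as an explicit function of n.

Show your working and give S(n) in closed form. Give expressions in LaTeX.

S(n) = n \left(2 n^{4} + 13 n^{3} + 30 n^{2} + 32 n + 13\right)

t_(k+1)/t_k = (5*k**4 + 36*k**3 + 94*k**2 + 108*k + 45)/(k*(5*k**3 + 16*k**2 + 16*k + 8)).
So A=1 and B=1, with C=k**4 + 16*k**3/5 + 16*k**2/5 + 8*k/5.
Set up (1)·f(k+1) − (1)·f(k) − (k**4 + 16*k**3/5 + 16*k**2/5 + 8*k/5) = 0.
Degrees (0,0,4) ⇒ d ≤ 5.
Solve for f: f(k) = k*(k - 1)*(2*k**3 + 5*k**2 + 3*k + 3)/10 (degree 5 ≤ 5).
R(k) = B(k−1)·f(k)/C(k) = (k - 1)*(2*k**3 + 5*k**2 + 3*k + 3)/(2*(k + 2)*(5*k**2 + 6*k + 4)); s_k = R·t_k = k*(2*k**4 + 3*k**3 - 2*k**2 - 3).
Verify: 2*k*(5*k**3 + 16*k**2 + 16*k + 8) matches t_k.
s_(n+1) = n*(2*n**4 + 13*n**3 + 30*n**2 + 32*n + 13) and s_(1) = 0, so S(n) = n*(2*n**4 + 13*n**3 + 30*n**2 + 32*n + 13).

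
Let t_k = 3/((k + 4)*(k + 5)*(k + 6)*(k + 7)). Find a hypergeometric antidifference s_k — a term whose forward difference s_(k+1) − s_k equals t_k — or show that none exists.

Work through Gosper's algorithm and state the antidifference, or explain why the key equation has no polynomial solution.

s_k = k*(k**2 + 15*k + 74)/(120*(k + 4)*(k + 5)*(k + 6))

r(k) = (k + 4)/(k + 8) after simplifying.
A = k + 4, B = k + 8, C = 1.
Key eq: (k + 4)·f(k+1) = (k + 7)·f(k) + (1).
Bound: deg f ≤ 3.
Coefficient equations give f(k) = k*(k**2 + 15*k + 74)/360.
Get s_k = R·t_k = k*(k**2 + 15*k + 74)/(120*(k + 4)*(k + 5)*(k + 6)) with R(k) = B(k−1)f(k)/C(k) = k*(k + 7)*(k**2 + 15*k + 74)/360.
s_(k+1) − s_k = 3/(k**4 + 22*k**3 + 179*k**2 + 638*k + 840) = t_k.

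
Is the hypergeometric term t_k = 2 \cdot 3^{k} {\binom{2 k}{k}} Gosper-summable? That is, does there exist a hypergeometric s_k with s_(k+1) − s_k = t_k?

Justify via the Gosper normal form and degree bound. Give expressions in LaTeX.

r(k) = 6*(2*k + 1)/(k + 1) after simplifying.
A = 12*k + 6, B = k + 1, C = 1.
Key eq: (12*k + 6)·f(k+1) = (k)·f(k) + (1).
d = -1 from the (1,1,0) case.
deg f ≤ -1 is impossible — no certificate.

No. Not Gosper-summable.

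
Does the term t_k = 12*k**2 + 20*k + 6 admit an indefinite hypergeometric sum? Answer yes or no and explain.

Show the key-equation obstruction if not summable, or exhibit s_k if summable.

Step 1: r(k) = (6*k**2 + 22*k + 19)/(6*k**2 + 10*k + 3).
A = 1, B = 1, C = k**2 + 5*k/3 + 1/2.
Solve (1)·f(k+1) − (1)·f(k) = k**2 + 5*k/3 + 1/2.
Bound: deg f ≤ 3.
Solve for f: f(k) = k*(2*k**2 + 2*k - 1)/6 (degree 3 ≤ 3).
Certificate R = B(k−1)f/C = k*(2*k**2 + 2*k - 1)/(6*k**2 + 10*k + 3) gives s_k = 2*k*(2*k**2 + 2*k - 1).
s_(k+1) − s_k = 12*k**2 + 20*k + 6 = t_k.

Yes. s_k = 2*k*(2*k**2 + 2*k - 1).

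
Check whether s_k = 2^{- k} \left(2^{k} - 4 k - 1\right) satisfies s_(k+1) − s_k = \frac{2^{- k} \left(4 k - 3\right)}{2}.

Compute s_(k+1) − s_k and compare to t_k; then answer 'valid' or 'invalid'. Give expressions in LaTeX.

Valid — Δs_k = t_k.

s_(k+1) = (2*2**k - 4*k - 5)/(2*2**k)
s_(k+1) − s_k = (4*k - 3)/(2*2**k)
(s_(k+1) − s_k) − t_k = 0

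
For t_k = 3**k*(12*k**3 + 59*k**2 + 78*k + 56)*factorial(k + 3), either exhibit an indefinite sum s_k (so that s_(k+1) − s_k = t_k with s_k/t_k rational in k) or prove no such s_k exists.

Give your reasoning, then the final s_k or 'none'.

r(k) = 3*(12*k**4 + 143*k**3 + 612*k**2 + 1133*k + 820)/(12*k**3 + 59*k**2 + 78*k + 56) after simplifying.
Take A(k)=3*k + 12, B(k)=1, C(k)=k**3 + 59*k**2/12 + 13*k/2 + 14/3.
Set up (3*k + 12)·f(k+1) − (1)·f(k) − (k**3 + 59*k**2/12 + 13*k/2 + 14/3) = 0.
Degrees (1,0,3) ⇒ d ≤ 2.
A polynomial solution: f(k) = (4*k**2 - 3*k + 4)/12.
So s_k = (B(k−1)f/C)·t_k = ((4*k**2 - 3*k + 4)/(12*k**3 + 59*k**2 + 78*k + 56))·t_k = 3**k*(4*k**2 - 3*k + 4)*factorial(k + 3).
Check: Δs_k = 3**k*(12*k**3 + 59*k**2 + 78*k + 56)*factorial(k + 3). ✓

s_k = 3**k*(4*k**2 - 3*k + 4)*factorial(k + 3)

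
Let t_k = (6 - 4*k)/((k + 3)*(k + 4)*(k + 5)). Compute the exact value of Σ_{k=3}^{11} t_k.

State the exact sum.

The ratio is (k + 3)*(2*k - 1)/((k + 6)*(2*k - 3)).
Factor: A=k + 3; B=k + 6; C=k - 3/2.
Key eq: (k + 3)·f(k+1) = (k + 5)·f(k) + (k - 3/2).
Bound: deg f ≤ 2.
Coefficient equations give f(k) = k*(k - 9)/16.
Then R = B(k−1)f/C = k*(k - 9)*(k + 5)/(8*(2*k - 3)), so s_k = R(k)·t_k = -k*(k - 9)/(4*(k + 3)*(k + 4)).
s_(k+1) − s_k = 2*(3 - 2*k)/(k**3 + 12*k**2 + 47*k + 60) = t_k.
Evaluate s at k=12 and k=3: -3/80 and 3/28; difference -81/560.

Σ = -81/560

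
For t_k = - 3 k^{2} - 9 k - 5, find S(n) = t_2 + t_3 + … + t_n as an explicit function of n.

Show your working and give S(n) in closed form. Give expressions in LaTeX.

S(n) = - n^{3} - 6 n^{2} - 10 n + 17

Ratio r(k) = (3*k**2 + 15*k + 17)/(3*k**2 + 9*k + 5).
Take A(k)=1, B(k)=1, C(k)=k**2 + 3*k + 5/3.
Solve (1)·f(k+1) − (1)·f(k) = k**2 + 3*k + 5/3.
From deg A=0, deg B=0, deg C=2: d=3.
A polynomial solution: f(k) = k*(k**2 + 3*k + 1)/3.
Get s_k = R·t_k = k*(-k**2 - 3*k - 1) with R(k) = B(k−1)f(k)/C(k) = k*(k**2 + 3*k + 1)/(3*k**2 + 9*k + 5).
s_(k+1) − s_k = -3*k**2 - 9*k - 5 = t_k.
Evaluate: s_(n+1) = -n**3 - 6*n**2 - 10*n - 5; subtract s_(2) = -22 ⇒ S(n) = -n**3 - 6*n**2 - 10*n + 17.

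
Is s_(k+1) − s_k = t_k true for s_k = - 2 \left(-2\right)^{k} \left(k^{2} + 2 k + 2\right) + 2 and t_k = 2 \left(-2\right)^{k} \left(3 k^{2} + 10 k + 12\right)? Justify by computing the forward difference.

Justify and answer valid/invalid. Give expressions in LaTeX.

valid; difference matches t_k

s_(k+1) = -2*(-2)**(k + 1)*(2*k + (k + 1)**2 + 4) + 2
s_(k+1) − s_k = 2*(-2)**k*(3*k**2 + 10*k + 12)
(s_(k+1) − s_k) − t_k = 0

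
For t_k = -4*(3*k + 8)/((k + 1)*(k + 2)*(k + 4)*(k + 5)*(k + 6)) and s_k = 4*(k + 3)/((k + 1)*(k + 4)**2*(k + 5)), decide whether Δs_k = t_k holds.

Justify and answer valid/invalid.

Invalid: residual 16*(k**2 + 7*k + 11)/(k**7 + 27*k**6 + 303*k**5 + 1821*k**4 + 6276*k**3 + 12252*k**2 + 12320*k + 4800) ≠ 0.

s_(k+1) = 4*(k + 4)/((k + 2)*(k + 5)**2*(k + 6))
s_(k+1) − s_k = 4*((k + 1)*(k + 4)**3 - (k + 2)*(k + 3)*(k + 5)*(k + 6))/((k + 1)*(k + 2)*(k + 4)**2*(k + 5)**2*(k + 6))
(s_(k+1) − s_k) − t_k = 16*(k**2 + 7*k + 11)/(k**7 + 27*k**6 + 303*k**5 + 1821*k**4 + 6276*k**3 + 12252*k**2 + 12320*k + 4800)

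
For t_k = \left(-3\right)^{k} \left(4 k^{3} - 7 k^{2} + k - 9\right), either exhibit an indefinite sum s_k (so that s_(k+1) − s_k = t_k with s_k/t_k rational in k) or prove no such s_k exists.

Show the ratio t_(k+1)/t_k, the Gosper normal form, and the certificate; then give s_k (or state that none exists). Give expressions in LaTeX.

s_k = \left(-3\right)^{k} \left(- k^{3} + 4 k^{2} - 4 k + 3\right)

Compute t_(k+1)/t_k: get 3*(-4*k**3 - 5*k**2 + k + 11)/(4*k**3 - 7*k**2 + k - 9).
Take A(k)=-3, B(k)=1, C(k)=k**3 - 7*k**2/4 + k/4 - 9/4.
Solve (-3)·f(k+1) − (1)·f(k) = k**3 - 7*k**2/4 + k/4 - 9/4.
d = 3 from the (0,0,3) case.
A polynomial solution: f(k) = -(k - 3)*(k**2 - k + 1)/4.
Then R = B(k−1)f/C = -(k - 3)*(k**2 - k + 1)/(4*k**3 - 7*k**2 + k - 9), so s_k = R(k)·t_k = (-3)**k*(-k**3 + 4*k**2 - 4*k + 3).
Δs = (-3)**k*(4*k**3 - 7*k**2 + k - 9), as required.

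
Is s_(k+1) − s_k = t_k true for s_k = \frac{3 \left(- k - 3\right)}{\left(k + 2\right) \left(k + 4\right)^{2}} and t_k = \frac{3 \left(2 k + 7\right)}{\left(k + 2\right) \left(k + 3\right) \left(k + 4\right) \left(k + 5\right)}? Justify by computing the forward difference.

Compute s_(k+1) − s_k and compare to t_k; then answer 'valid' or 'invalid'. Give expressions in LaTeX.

s_(k+1) = 3*(-k - 4)/((k + 3)*(k + 5)**2)
s_(k+1) − s_k = 3*(-(k + 2)*(k + 4)**3 + (k + 3)**2*(k + 5)**2)/((k + 2)*(k + 3)*(k + 4)**2*(k + 5)**2)
(s_(k+1) − s_k) − t_k = 3*(-3*k**2 - 23*k - 43)/(k**6 + 23*k**5 + 217*k**4 + 1073*k**3 + 2926*k**2 + 4160*k + 2400)

Invalid: residual \frac{3 \left(- 3 k^{2} - 23 k - 43\right)}{k^{6} + 23 k^{5} + 217 k^{4} + 1073 k^{3} + 2926 k^{2} + 4160 k + 2400} ≠ 0.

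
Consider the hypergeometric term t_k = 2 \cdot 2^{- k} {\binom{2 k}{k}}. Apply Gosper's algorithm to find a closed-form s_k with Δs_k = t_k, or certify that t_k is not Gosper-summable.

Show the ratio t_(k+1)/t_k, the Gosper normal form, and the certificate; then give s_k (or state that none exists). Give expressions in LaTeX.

none — t_k is not Gosper-summable

Compute t_(k+1)/t_k: get (2*k + 1)/(k + 1).
Normal form (A,B,C) = (2*k + 1, k + 1, 1).
f must satisfy (2*k + 1)·f(k+1) − (k)·f(k) = 1.
Degrees (1,1,0) ⇒ d ≤ -1.
Bound -1 < 0, so the key equation has no polynomial solution.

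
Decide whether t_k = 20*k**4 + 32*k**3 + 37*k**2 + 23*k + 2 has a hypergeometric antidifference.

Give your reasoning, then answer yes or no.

Step 1: r(k) = (20*k**4 + 112*k**3 + 253*k**2 + 273*k + 114)/(20*k**4 + 32*k**3 + 37*k**2 + 23*k + 2).
Normal form (A,B,C) = (1, 1, k**4 + 8*k**3/5 + 37*k**2/20 + 23*k/20 + 1/10).
f must satisfy (1)·f(k+1) − (1)·f(k) = k**4 + 8*k**3/5 + 37*k**2/20 + 23*k/20 + 1/10.
Bound: deg f ≤ 5.
Solving with deg f ≤ 5: f(k) = k*(4*k**4 - 2*k**3 + 3*k**2 + k - 4)/20.
Then R = B(k−1)f/C = k*(4*k**4 - 2*k**3 + 3*k**2 + k - 4)/(20*k**4 + 32*k**3 + 37*k**2 + 23*k + 2), so s_k = R(k)·t_k = k*(4*k**4 - 2*k**3 + 3*k**2 + k - 4).
Verify: 20*k**4 + 32*k**3 + 37*k**2 + 23*k + 2 matches t_k.

Yes. s_k = k*(4*k**4 - 2*k**3 + 3*k**2 + k - 4).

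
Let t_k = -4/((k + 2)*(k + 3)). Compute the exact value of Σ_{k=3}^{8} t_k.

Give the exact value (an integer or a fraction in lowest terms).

Σ = -24/55

r(k) = (k + 2)/(k + 4) after simplifying.
Gosper form: A/B · C(k+1)/C(k) with A=k + 2, B=k + 4, C=1.
f must satisfy (k + 2)·f(k+1) − (k + 3)·f(k) = 1.
Degrees (1,1,0) ⇒ d ≤ 1.
Coefficient equations give f(k) = k/2.
So s_k = (B(k−1)f/C)·t_k = (k*(k + 3)/2)·t_k = -2*k/(k + 2).
Verify: -4/(k**2 + 5*k + 6) matches t_k.
Evaluate s at k=9 and k=3: -18/11 and -6/5; difference -24/55.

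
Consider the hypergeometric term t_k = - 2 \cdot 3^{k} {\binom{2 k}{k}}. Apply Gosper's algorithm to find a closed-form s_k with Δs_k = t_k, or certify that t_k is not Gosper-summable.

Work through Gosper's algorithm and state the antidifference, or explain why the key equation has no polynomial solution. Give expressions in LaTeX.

Ratio r(k) = 6*(2*k + 1)/(k + 1).
Factor: A=12*k + 6; B=k + 1; C=1.
Key eq: (12*k + 6)·f(k+1) = (k)·f(k) + (1).
d = -1 from the (1,1,0) case.
Bound -1 < 0, so the key equation has no polynomial solution.

none (Gosper's algorithm certifies no s_k)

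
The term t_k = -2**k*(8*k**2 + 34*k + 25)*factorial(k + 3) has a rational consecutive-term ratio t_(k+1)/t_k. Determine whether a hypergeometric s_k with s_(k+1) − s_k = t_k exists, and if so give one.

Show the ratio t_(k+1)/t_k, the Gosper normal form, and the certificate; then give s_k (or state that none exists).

Step 1: r(k) = 2*(8*k**3 + 82*k**2 + 267*k + 268)/(8*k**2 + 34*k + 25).
Take A(k)=2*k + 8, B(k)=1, C(k)=k**2 + 17*k/4 + 25/8.
Solve (2*k + 8)·f(k+1) − (1)·f(k) = k**2 + 17*k/4 + 25/8.
Degrees (1,0,2) ⇒ d ≤ 1.
Solving with deg f ≤ 1: f(k) = (4*k - 1)/8.
Certificate R = B(k−1)f/C = (4*k - 1)/(8*k**2 + 34*k + 25) gives s_k = -2**k*(4*k - 1)*factorial(k + 3).
Δs = -2**k*(8*k**2 + 34*k + 25)*factorial(k + 3), as required.

s_k = -2**k*(4*k - 1)*factorial(k + 3)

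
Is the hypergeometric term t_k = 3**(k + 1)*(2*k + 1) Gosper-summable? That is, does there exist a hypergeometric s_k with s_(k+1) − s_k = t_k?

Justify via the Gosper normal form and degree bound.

t_(k+1)/t_k = 3*(2*k + 3)/(2*k + 1).
Factor: A=3; B=1; C=k + 1/2.
Need (3)·f(k+1) − (1)·f(k) = k + 1/2.
d = 1 from the (0,0,1) case.
A polynomial solution: f(k) = (k - 1)/2.
Then R = B(k−1)f/C = (k - 1)/(2*k + 1), so s_k = R(k)·t_k = 3**(k + 1)*(k - 1).
Δs = 3**(k + 1)*(2*k + 1), as required.

Yes. s_k = 3**(k + 1)*(k - 1).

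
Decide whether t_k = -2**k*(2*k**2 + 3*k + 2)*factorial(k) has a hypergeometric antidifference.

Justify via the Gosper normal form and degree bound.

Yes. s_k = -2**k*k*factorial(k).

The ratio is 2*(2*k**3 + 9*k**2 + 14*k + 7)/(2*k**2 + 3*k + 2).
Take A(k)=2*k + 2, B(k)=1, C(k)=k**2 + 3*k/2 + 1.
Set up (2*k + 2)·f(k+1) − (1)·f(k) − (k**2 + 3*k/2 + 1) = 0.
From deg A=1, deg B=0, deg C=2: d=1.
Solve for f: f(k) = k/2 (degree 1 ≤ 1).
Then R = B(k−1)f/C = k/(2*k**2 + 3*k + 2), so s_k = R(k)·t_k = -2**k*k*factorial(k).
s_(k+1) − s_k = -2**k*(2*k**2 + 3*k + 2)*factorial(k) = t_k.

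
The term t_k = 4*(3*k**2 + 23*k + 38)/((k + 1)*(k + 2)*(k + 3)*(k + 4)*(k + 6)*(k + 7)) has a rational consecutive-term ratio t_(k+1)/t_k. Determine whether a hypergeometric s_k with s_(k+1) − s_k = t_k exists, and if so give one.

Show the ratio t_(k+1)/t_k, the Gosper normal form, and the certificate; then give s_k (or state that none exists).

s_k = 2*k*(k**2 + 10*k + 27)/(9*(k**3 + 10*k**2 + 27*k + 18))

Compute t_(k+1)/t_k: get (k + 1)*(k + 6)*(23*k + 3*(k + 1)**2 + 61)/((k + 5)*(k + 8)*(3*k**2 + 23*k + 38)).
So A=k + 1 and B=k + 8, with C=k**3 + 38*k**2/3 + 51*k + 190/3.
Key eq: (k + 1)·f(k+1) = (k + 7)·f(k) + (k**3 + 38*k**2/3 + 51*k + 190/3).
Degrees (1,1,3) ⇒ d ≤ 6.
Solving with deg f ≤ 6: f(k) = k*(k + 2)*(k + 4)*(k + 5)*(k**2 + 10*k + 27)/54.
Then R = B(k−1)f/C = k*(k + 2)*(k + 4)*(k + 7)*(k**2 + 10*k + 27)/(18*(3*k**2 + 23*k + 38)), so s_k = R(k)·t_k = 2*k*(k**2 + 10*k + 27)/(9*(k**3 + 10*k**2 + 27*k + 18)).
Check: Δs_k = 4*(3*k**2 + 23*k + 38)/(k**6 + 23*k**5 + 207*k**4 + 925*k**3 + 2144*k**2 + 2412*k + 1008). ✓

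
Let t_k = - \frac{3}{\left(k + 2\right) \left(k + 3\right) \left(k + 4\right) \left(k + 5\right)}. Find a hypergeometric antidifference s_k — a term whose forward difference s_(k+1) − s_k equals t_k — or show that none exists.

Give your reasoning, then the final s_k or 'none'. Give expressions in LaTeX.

s_k = \frac{k \left(- k^{2} - 9 k - 26\right)}{24 \left(k + 2\right) \left(k + 3\right) \left(k + 4\right)}

Ratio r(k) = (k + 2)/(k + 6).
Take A(k)=k + 2, B(k)=k + 6, C(k)=1.
Solve (k + 2)·f(k+1) − (k + 5)·f(k) = 1.
Degrees (1,1,0) ⇒ d ≤ 3.
Solving with deg f ≤ 3: f(k) = k*(k**2 + 9*k + 26)/72.
Get s_k = R·t_k = k*(-k**2 - 9*k - 26)/(24*(k + 2)*(k + 3)*(k + 4)) with R(k) = B(k−1)f(k)/C(k) = k*(k + 5)*(k**2 + 9*k + 26)/72.
s_(k+1) − s_k = -3/(k**4 + 14*k**3 + 71*k**2 + 154*k + 120) = t_k.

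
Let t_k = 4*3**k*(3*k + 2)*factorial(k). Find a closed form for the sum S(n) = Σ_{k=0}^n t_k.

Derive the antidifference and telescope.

S(n) = 12*3**n*factorial(n + 1) - 4

r(k) = 3*(k + 1)*(3*k + 5)/(3*k + 2) after simplifying.
Normal form (A,B,C) = (3*k + 3, 1, k + 2/3).
f must satisfy (3*k + 3)·f(k+1) − (1)·f(k) = k + 2/3.
deg f ≤ 0 (via 1,0,1).
Match coefficients ⇒ f(k) = 1/3.
Then R = B(k−1)f/C = 1/(3*k + 2), so s_k = R(k)·t_k = 4*3**k*factorial(k).
Check: Δs_k = 4*3**k*(3*k + 2)*factorial(k). ✓
Evaluate: s_(n+1) = 12*3**n*factorial(n + 1); subtract s_(0) = 4 ⇒ S(n) = 12*3**n*factorial(n + 1) - 4.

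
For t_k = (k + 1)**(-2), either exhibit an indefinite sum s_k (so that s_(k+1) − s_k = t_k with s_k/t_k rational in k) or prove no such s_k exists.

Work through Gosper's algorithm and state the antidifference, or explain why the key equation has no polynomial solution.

Compute t_(k+1)/t_k: get (k + 1)**2/(k + 2)**2.
Normal form (A,B,C) = (k**2 + 2*k + 1, k**2 + 4*k + 4, 1).
Solve (k**2 + 2*k + 1)·f(k+1) − (k**2 + 2*k + 1)·f(k) = 1.
d = 0 from the (2,2,0) case.
Generic f = c0 gives residual -1; -1 = 0 cannot hold, so t_k is not Gosper-summable.

not Gosper-summable; s_k does not exist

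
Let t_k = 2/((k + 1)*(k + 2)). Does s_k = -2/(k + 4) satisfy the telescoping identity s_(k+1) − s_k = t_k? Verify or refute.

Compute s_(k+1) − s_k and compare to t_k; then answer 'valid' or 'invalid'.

Invalid: residual 12*(-k - 3)/(k**4 + 12*k**3 + 49*k**2 + 78*k + 40) ≠ 0.

s_(k+1) = -2/(k + 5)
s_(k+1) − s_k = 2/((k + 4)*(k + 5))
(s_(k+1) − s_k) − t_k = 12*(-k - 3)/(k**4 + 12*k**3 + 49*k**2 + 78*k + 40)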